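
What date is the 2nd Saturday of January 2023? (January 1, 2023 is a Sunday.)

January 2023 begins on a Sunday, so the first Saturday is January 7 (6 days later).
The 2nd Saturday is 1 weeks later: 7 + 7 = 14.

14 January 2023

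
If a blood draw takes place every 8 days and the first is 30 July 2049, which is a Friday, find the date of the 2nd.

7 August 2049

The 2nd occurrence is 1 interval after the first: 1 × 8 = 8 days after 30 July 2049.
July has 31 days — 1 day to the end of July leaves 7.
7 days into August → 7 August 2049.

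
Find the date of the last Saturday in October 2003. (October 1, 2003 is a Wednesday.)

October 25, 2003

October 2003 begins on a Wednesday, so the first Saturday is October 4 (3 days later).
October 2003 has 31 days. Adding weeks: 4, 11, 18, 25 — the last one ≤ 31 is the 25th.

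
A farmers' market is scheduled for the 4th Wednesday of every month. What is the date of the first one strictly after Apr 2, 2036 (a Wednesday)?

Apr 2036 starts on a Tuesday; its first Wednesday is the 2nd, so the 4th Wednesday is the 23rd — Apr 23, 2036.
Apr 23, 2036 is after Apr 2, 2036, so that is the next one.

Apr 23, 2036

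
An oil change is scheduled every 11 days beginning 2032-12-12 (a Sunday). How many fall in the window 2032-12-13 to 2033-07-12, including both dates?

Occurrences land 11·i days after 2032-12-12 for i = 0, 1, 2, …
2032-12-13 is 1 day after the start; 1 ÷ 11 = 0 remainder 1; since the remainder is 1, round up to i = 1. First occurrence in the window: #2 on 2032-12-23 (1×11 = 11 days in).
2033-07-12 is 212 days after the start; 212 ÷ 11 = 19 remainder 3. Last occurrence in the window: #20 on 2033-07-09.
Occurrences #2 through #20: 19 in total.

19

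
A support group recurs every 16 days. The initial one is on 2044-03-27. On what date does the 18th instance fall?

2044-12-24

The 18th occurrence is 17 intervals after the first: 17 × 16 = 272 days after 2044-03-27.
March has 31 days — 4 days to the end of March leaves 268.
April has 30 days (238 left).
May has 31 days (207 left).
June has 30 days (177 left).
July has 31 days (146 left).
August has 31 days (115 left).
September has 30 days (85 left).
October has 31 days (54 left).
November has 30 days (24 left).
24 days into December → 2044-12-24.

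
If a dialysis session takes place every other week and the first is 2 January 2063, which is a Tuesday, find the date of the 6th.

The 6th occurrence is 5 intervals after the first: 5 × 14 = 70 days after 2 January 2063.
January has 31 days — 29 days to the end of January leaves 41.
February has 28 days (13 left).
13 days into March → 13 March 2063.

13 March 2063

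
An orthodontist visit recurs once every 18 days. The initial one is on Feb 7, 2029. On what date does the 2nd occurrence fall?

The 2nd occurrence is 1 interval after the first: 1 × 18 = 18 days after Feb 7, 2029.
18 days later is Feb 25, 2029.

Feb 25, 2029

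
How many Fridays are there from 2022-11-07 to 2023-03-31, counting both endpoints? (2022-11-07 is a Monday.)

21

2022-11-07 is a Monday; the first Friday on or after it is 2022-11-11 (4 days later).
From 2022-11-11 to 2023-03-31: 19 + 31 + 31 + 28 + 31 = 140 days (rest of November, December, January, February, March).
140 ÷ 7 = 20 full weeks with remainder 0, so 20 more Fridays after the first → 21.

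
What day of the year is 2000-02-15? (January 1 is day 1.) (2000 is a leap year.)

46

Days in months before February: 31 = 31.
Plus 15 days into February → day 46.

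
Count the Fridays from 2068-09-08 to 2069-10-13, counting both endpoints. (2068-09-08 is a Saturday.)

2068-09-08 is a Saturday; the first Friday on or after it is 2068-09-14 (6 days later).
From 2068-09-14 to 2069-10-13: 108 + 286 = 394 days (rest of 2068, to 2069-10-13 in 2069).
394 ÷ 7 = 56 full weeks with remainder 2, so 56 more Fridays after the first → 57.

57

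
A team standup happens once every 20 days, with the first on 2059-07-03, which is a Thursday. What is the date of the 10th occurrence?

2059-12-30

The 10th occurrence is 9 intervals after the first: 9 × 20 = 180 days after 2059-07-03.
July has 31 days — 28 days to the end of July leaves 152.
August has 31 days (121 left).
September has 30 days (91 left).
October has 31 days (60 left).
November has 30 days (30 left).
30 days into December → 2059-12-30.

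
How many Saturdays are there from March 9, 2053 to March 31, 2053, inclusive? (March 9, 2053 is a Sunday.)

March 9, 2053 is a Sunday; the first Saturday on or after it is March 15, 2053 (6 days later).
From March 15, 2053 to March 31, 2053 is 31 − 15 = 16 days.
16 ÷ 7 = 2 full weeks with remainder 2, so 2 more Saturdays after the first → 3.

3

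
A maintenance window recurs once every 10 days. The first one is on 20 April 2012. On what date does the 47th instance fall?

24 July 2013

The 47th occurrence is 46 intervals after the first: 46 × 10 = 460 days after 20 April 2012.
April has 30 days — 10 days to the end of April leaves 450.
From end of April to end of 2012 is 245 days (205 left).
January has 31 days (174 left).
February has 28 days (146 left).
March has 31 days (115 left).
April has 30 days (85 left).
May has 31 days (54 left).
June has 30 days (24 left).
24 days into July → 24 July 2013.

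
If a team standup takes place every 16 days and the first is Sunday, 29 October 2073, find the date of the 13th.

9 May 2074

The 13th occurrence is 12 intervals after the first: 12 × 16 = 192 days after 29 October 2073.
October has 31 days — 2 days to the end of October leaves 190.
November has 30 days (160 left).
December has 31 days (129 left).
January has 31 days (98 left).
February has 28 days (70 left).
March has 31 days (39 left).
April has 30 days (9 left).
9 days into May → 9 May 2074.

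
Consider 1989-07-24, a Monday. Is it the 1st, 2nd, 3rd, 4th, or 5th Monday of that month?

Day 24 falls in week ⌈24/7⌉ of the month.
Days 1–7 hold the 1st Monday, 8–14 the 2nd, 15–21 the 3rd, 22–28 the 4th, 29–31 the 5th.
24 is in the range for the 4th.

4th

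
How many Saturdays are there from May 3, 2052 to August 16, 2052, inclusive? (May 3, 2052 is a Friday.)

15

May 3, 2052 is a Friday; the first Saturday on or after it is May 4, 2052 (1 day later).
From May 4, 2052 to August 16, 2052: 27 + 30 + 31 + 16 = 104 days (rest of May, June, July, August).
104 ÷ 7 = 14 full weeks with remainder 6, so 14 more Saturdays after the first → 15.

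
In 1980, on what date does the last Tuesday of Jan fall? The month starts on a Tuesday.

Jan 1980 begins on a Tuesday, so the first Tuesday is Jan 1.
Jan 1980 has 31 days. Adding weeks: 1, 8, 15, 22, 29 — the last one ≤ 31 is the 29th.

Jan 29, 1980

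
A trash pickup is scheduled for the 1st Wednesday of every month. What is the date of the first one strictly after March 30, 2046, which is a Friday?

April 4, 2046

March 2046 starts on a Thursday, so its 1st Wednesday is March 7, 2046 (6 days in).
That is not after March 30, 2046, so look at April 2046.
April 2046 starts on a Sunday, so its 1st Wednesday is April 4, 2046 (3 days in).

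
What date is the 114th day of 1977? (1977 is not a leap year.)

24 April 1977

January has 31 days (114 − 31 = 83 remain).
February has 28 days (83 − 28 = 55 remain).
March has 31 days (55 − 31 = 24 remain).
24 into April → April 24.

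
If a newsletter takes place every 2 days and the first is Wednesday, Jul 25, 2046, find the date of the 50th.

Oct 31, 2046

The 50th occurrence is 49 intervals after the first: 49 × 2 = 98 days after Jul 25, 2046.
Jul has 31 days — 6 days to the end of Jul leaves 92.
Aug has 31 days (61 left).
Sep has 30 days (31 left).
31 days into Oct → Oct 31, 2046.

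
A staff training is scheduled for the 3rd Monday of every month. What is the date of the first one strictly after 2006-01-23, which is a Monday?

2006-02-20

January 2006 starts on a Sunday; its first Monday is the 2nd, so the 3rd Monday is the 16th — 2006-01-16.
That is not after 2006-01-23, so look at February 2006.
February 2006 starts on a Wednesday; its first Monday is the 6th, so the 3rd Monday is the 20th — 2006-02-20.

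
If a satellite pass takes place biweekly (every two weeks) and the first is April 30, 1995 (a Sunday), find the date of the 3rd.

May 28, 1995

The 3rd occurrence is 2 intervals after the first: 2 × 14 = 28 days after April 30, 1995.
April has 30 days — 0 days to the end of April leaves 28.
28 days into May → May 28, 1995.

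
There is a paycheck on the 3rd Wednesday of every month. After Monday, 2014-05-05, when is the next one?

May 2014 starts on a Thursday; its first Wednesday is the 7th, so the 3rd Wednesday is the 21st — 2014-05-21.
2014-05-21 is after 2014-05-05, so that is the next one.

2014-05-21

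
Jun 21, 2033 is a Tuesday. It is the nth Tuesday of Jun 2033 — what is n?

3rd

Day 21 falls in week ⌈21/7⌉ of the month.
Days 1–7 hold the 1st Tuesday, 8–14 the 2nd, 15–21 the 3rd, 22–28 the 4th, 29–31 the 5th.
21 is in the range for the 3rd.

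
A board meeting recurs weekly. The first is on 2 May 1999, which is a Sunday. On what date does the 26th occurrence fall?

The 26th occurrence is 25 intervals after the first: 25 × 7 = 175 days after 2 May 1999.
May has 31 days — 29 days to the end of May leaves 146.
June has 30 days (116 left).
July has 31 days (85 left).
August has 31 days (54 left).
September has 30 days (24 left).
24 days into October → 24 October 1999.

24 October 1999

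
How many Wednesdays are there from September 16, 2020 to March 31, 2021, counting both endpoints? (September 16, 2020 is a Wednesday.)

29

September 16, 2020 is a Wednesday; the first Wednesday on or after it is September 16, 2020.
From September 16, 2020 to March 31, 2021: 14 + 31 + 30 + 31 + 31 + 28 + 31 = 196 days (rest of September, October, November, December, January, February, March).
196 ÷ 7 = 28 full weeks with remainder 0, so 28 more Wednesdays after the first → 29.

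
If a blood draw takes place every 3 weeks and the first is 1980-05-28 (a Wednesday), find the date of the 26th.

The 26th occurrence is 25 intervals after the first: 25 × 21 = 525 days after 1980-05-28.
May has 31 days — 3 days to the end of May leaves 522.
From end of May to end of 1980 is 214 days (308 left).
January has 31 days (277 left).
February has 28 days (249 left).
March has 31 days (218 left).
April has 30 days (188 left).
May has 31 days (157 left).
June has 30 days (127 left).
July has 31 days (96 left).
August has 31 days (65 left).
September has 30 days (35 left).
October has 31 days (4 left).
4 days into November → 1981-11-04.

1981-11-04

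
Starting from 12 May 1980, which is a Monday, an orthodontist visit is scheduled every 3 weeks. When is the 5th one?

4 August 1980

The 5th occurrence is 4 intervals after the first: 4 × 21 = 84 days after 12 May 1980.
May has 31 days — 19 days to the end of May leaves 65.
June has 30 days (35 left).
July has 31 days (4 left).
4 days into August → 4 August 1980.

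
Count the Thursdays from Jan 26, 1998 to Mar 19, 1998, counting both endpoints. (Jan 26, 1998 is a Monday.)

8

Jan 26, 1998 is a Monday; the first Thursday on or after it is Jan 29, 1998 (3 days later).
From Jan 29, 1998 to Mar 19, 1998: 2 + 28 + 19 = 49 days (rest of Jan, Feb, Mar).
49 ÷ 7 = 7 full weeks with remainder 0, so 7 more Thursdays after the first → 8.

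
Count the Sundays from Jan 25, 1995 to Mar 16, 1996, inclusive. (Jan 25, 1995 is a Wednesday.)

59

Jan 25, 1995 is a Wednesday; the first Sunday on or after it is Jan 29, 1995 (4 days later).
From Jan 29, 1995 to Mar 16, 1996: 336 + 76 = 412 days (rest of 1995, to Mar 16, 1996 in 1996).
412 ÷ 7 = 58 full weeks with remainder 6, so 58 more Sundays after the first → 59.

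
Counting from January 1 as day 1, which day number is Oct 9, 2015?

Days in months before Oct: 31 + 28 + 31 + 30 + 31 + 30 + 31 + 31 + 30 = 273.
Plus 9 days into Oct → day 282.

282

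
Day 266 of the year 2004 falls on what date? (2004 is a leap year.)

September 22, 2004

January has 31 days (266 − 31 = 235 remain).
February has 29 days (235 − 29 = 206 remain).
March has 31 days (206 − 31 = 175 remain).
April has 30 days (175 − 30 = 145 remain).
May has 31 days (145 − 31 = 114 remain).
June has 30 days (114 − 30 = 84 remain).
July has 31 days (84 − 31 = 53 remain).
August has 31 days (53 − 31 = 22 remain).
22 into September → September 22.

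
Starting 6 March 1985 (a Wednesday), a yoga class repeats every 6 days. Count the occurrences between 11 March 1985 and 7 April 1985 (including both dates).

5

Occurrences land 6·i days after 6 March 1985 for i = 0, 1, 2, …
11 March 1985 is 5 days after the start; 5 ÷ 6 = 0 remainder 5; since the remainder is 5, round up to i = 1. First occurrence in the window: #2 on 12 March 1985 (1×6 = 6 days in).
7 April 1985 is 32 days after the start; 32 ÷ 6 = 5 remainder 2. Last occurrence in the window: #6 on 5 April 1985.
Occurrences #2 through #6: 5 in total.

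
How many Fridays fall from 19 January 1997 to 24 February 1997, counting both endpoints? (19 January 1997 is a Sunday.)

5

19 January 1997 is a Sunday; the first Friday on or after it is 24 January 1997 (5 days later).
From 24 January 1997 to 24 February 1997: 7 + 24 = 31 days (rest of January, February).
31 ÷ 7 = 4 full weeks with remainder 3, so 4 more Fridays after the first → 5.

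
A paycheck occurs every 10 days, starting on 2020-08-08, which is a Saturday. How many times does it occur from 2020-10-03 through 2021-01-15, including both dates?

11

Occurrences land 10·i days after 2020-08-08 for i = 0, 1, 2, …
2020-10-03 is 56 days after the start; 56 ÷ 10 = 5 remainder 6; since the remainder is 6, round up to i = 6. First occurrence in the window: #7 on 2020-10-07 (6×10 = 60 days in).
2021-01-15 is 160 days after the start; 160 ÷ 10 = 16 remainder 0. Last occurrence in the window: #17 on 2021-01-15.
Occurrences #7 through #17: 11 in total.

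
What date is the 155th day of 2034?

January has 31 days (155 − 31 = 124 remain).
February has 28 days (124 − 28 = 96 remain).
March has 31 days (96 − 31 = 65 remain).
April has 30 days (65 − 30 = 35 remain).
May has 31 days (35 − 31 = 4 remain).
4 into June → June 4.

2034-06-04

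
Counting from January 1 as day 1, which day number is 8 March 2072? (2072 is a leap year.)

68

Days in months before March: 31 + 29 = 60.
Plus 8 days into March → day 68.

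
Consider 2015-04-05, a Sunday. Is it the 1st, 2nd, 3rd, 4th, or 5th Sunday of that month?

Day 5 falls in week ⌈5/7⌉ of the month.
Days 1–7 hold the 1st Sunday, 8–14 the 2nd, 15–21 the 3rd, 22–28 the 4th, 29–31 the 5th.
5 is in the range for the 1st.

1st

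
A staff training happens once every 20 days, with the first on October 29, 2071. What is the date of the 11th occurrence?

May 16, 2072

The 11th occurrence is 10 intervals after the first: 10 × 20 = 200 days after October 29, 2071.
October has 31 days — 2 days to the end of October leaves 198.
November has 30 days (168 left).
December has 31 days (137 left).
January has 31 days (106 left).
February has 29 days (77 left).
March has 31 days (46 left).
April has 30 days (16 left).
16 days into May → May 16, 2072.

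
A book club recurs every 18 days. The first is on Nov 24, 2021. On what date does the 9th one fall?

Apr 17, 2022

The 9th occurrence is 8 intervals after the first: 8 × 18 = 144 days after Nov 24, 2021.
Nov has 30 days — 6 days to the end of Nov leaves 138.
Dec has 31 days (107 left).
Jan has 31 days (76 left).
Feb has 28 days (48 left).
Mar has 31 days (17 left).
17 days into Apr → Apr 17, 2022.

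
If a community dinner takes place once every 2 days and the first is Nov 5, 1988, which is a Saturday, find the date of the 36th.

Jan 14, 1989

The 36th occurrence is 35 intervals after the first: 35 × 2 = 70 days after Nov 5, 1988.
Nov has 30 days — 25 days to the end of Nov leaves 45.
Dec has 31 days (14 left).
14 days into Jan → Jan 14, 1989.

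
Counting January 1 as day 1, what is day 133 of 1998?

May 13, 1998

Jan has 31 days (133 − 31 = 102 remain).
Feb has 28 days (102 − 28 = 74 remain).
Mar has 31 days (74 − 31 = 43 remain).
Apr has 30 days (43 − 30 = 13 remain).
13 into May → May 13.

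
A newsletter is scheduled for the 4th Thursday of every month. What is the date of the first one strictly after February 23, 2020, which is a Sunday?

February 2020 starts on a Saturday; its first Thursday is the 6th, so the 4th Thursday is the 27th — February 27, 2020.
February 27, 2020 is after February 23, 2020, so that is the next one.

February 27, 2020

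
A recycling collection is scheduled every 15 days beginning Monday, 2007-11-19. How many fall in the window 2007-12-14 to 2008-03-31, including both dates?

7

Occurrences land 15·i days after 2007-11-19 for i = 0, 1, 2, …
2007-12-14 is 25 days after the start; 25 ÷ 15 = 1 remainder 10; since the remainder is 10, round up to i = 2. First occurrence in the window: #3 on 2007-12-19 (2×15 = 30 days in).
2008-03-31 is 133 days after the start; 133 ÷ 15 = 8 remainder 13. Last occurrence in the window: #9 on 2008-03-18.
Occurrences #3 through #9: 7 in total.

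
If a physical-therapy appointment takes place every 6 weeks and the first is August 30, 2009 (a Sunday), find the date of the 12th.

The 12th occurrence is 11 intervals after the first: 11 × 42 = 462 days after August 30, 2009.
August has 31 days — 1 day to the end of August leaves 461.
From end of August to end of 2009 is 122 days (339 left).
January has 31 days (308 left).
February has 28 days (280 left).
March has 31 days (249 left).
April has 30 days (219 left).
May has 31 days (188 left).
June has 30 days (158 left).
July has 31 days (127 left).
August has 31 days (96 left).
September has 30 days (66 left).
October has 31 days (35 left).
November has 30 days (5 left).
5 days into December → December 5, 2010.

December 5, 2010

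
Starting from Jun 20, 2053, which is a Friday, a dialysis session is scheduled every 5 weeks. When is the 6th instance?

The 6th occurrence is 5 intervals after the first: 5 × 35 = 175 days after Jun 20, 2053.
Jun has 30 days — 10 days to the end of Jun leaves 165.
Jul has 31 days (134 left).
Aug has 31 days (103 left).
Sep has 30 days (73 left).
Oct has 31 days (42 left).
Nov has 30 days (12 left).
12 days into Dec → Dec 12, 2053.

Dec 12, 2053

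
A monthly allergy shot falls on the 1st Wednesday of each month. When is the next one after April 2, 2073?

April 2073 starts on a Saturday, so its 1st Wednesday is April 5, 2073 (4 days in).
April 5, 2073 is after April 2, 2073, so that is the next one.

April 5, 2073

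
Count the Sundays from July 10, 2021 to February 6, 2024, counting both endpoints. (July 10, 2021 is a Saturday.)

July 10, 2021 is a Saturday; the first Sunday on or after it is July 11, 2021 (1 day later).
From July 11, 2021 to February 6, 2024: 173 + 365 + 365 + 37 = 940 days (rest of 2021, 2022, 2023, to February 6, 2024 in 2024).
940 ÷ 7 = 134 full weeks with remainder 2, so 134 more Sundays after the first → 135.

135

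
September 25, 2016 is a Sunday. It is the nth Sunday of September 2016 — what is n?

4th

Day 25 falls in week ⌈25/7⌉ of the month.
Days 1–7 hold the 1st Sunday, 8–14 the 2nd, 15–21 the 3rd, 22–28 the 4th, 29–31 the 5th.
25 is in the range for the 4th.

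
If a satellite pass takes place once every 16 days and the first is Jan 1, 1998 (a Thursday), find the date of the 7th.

Apr 7, 1998

The 7th occurrence is 6 intervals after the first: 6 × 16 = 96 days after Jan 1, 1998.
Jan has 31 days — 30 days to the end of Jan leaves 66.
Feb has 28 days (38 left).
Mar has 31 days (7 left).
7 days into Apr → Apr 7, 1998.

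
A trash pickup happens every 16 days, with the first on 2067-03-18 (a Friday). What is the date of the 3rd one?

The 3rd occurrence is 2 intervals after the first: 2 × 16 = 32 days after 2067-03-18.
March has 31 days — 13 days to the end of March leaves 19.
19 days into April → 2067-04-19.

2067-04-19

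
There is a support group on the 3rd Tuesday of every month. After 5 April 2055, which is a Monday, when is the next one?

April 2055 starts on a Thursday; its first Tuesday is the 6th, so the 3rd Tuesday is the 20th — 20 April 2055.
20 April 2055 is after 5 April 2055, so that is the next one.

20 April 2055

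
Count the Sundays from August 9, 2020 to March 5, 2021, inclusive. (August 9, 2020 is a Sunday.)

30

August 9, 2020 is a Sunday; the first Sunday on or after it is August 9, 2020.
From August 9, 2020 to March 5, 2021: 22 + 30 + 31 + 30 + 31 + 31 + 28 + 5 = 208 days (rest of August, September, October, November, December, January, February, March).
208 ÷ 7 = 29 full weeks with remainder 5, so 29 more Sundays after the first → 30.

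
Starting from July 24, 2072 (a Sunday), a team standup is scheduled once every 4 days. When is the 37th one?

The 37th occurrence is 36 intervals after the first: 36 × 4 = 144 days after July 24, 2072.
July has 31 days — 7 days to the end of July leaves 137.
August has 31 days (106 left).
September has 30 days (76 left).
October has 31 days (45 left).
November has 30 days (15 left).
15 days into December → December 15, 2072.

December 15, 2072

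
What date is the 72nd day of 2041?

January has 31 days (72 − 31 = 41 remain).
February has 28 days (41 − 28 = 13 remain).
13 into March → March 13.

2041-03-13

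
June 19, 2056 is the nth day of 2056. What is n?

Days in months before June: 31 + 29 + 31 + 30 + 31 = 152.
Plus 19 days into June → day 171.

171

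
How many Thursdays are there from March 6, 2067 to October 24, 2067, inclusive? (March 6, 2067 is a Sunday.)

March 6, 2067 is a Sunday; the first Thursday on or after it is March 10, 2067 (4 days later).
From March 10, 2067 to October 24, 2067: 21 + 30 + 31 + 30 + 31 + 31 + 30 + 24 = 228 days (rest of March, April, May, June, July, August, September, October).
228 ÷ 7 = 32 full weeks with remainder 4, so 32 more Thursdays after the first → 33.

33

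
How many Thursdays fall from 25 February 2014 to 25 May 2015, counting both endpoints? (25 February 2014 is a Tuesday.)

65

25 February 2014 is a Tuesday; the first Thursday on or after it is 27 February 2014 (2 days later).
From 27 February 2014 to 25 May 2015: 307 + 145 = 452 days (rest of 2014, to 25 May 2015 in 2015).
452 ÷ 7 = 64 full weeks with remainder 4, so 64 more Thursdays after the first → 65.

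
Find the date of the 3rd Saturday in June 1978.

The first Saturday of June 1978 is June 3.
The 3rd Saturday is 2 weeks later: 3 + 14 = 17.

17 June 1978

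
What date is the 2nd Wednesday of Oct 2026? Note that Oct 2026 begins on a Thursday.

Oct 14, 2026

Oct 2026 begins on a Thursday, so the first Wednesday is Oct 7 (6 days later).
The 2nd Wednesday is 1 weeks later: 7 + 7 = 14.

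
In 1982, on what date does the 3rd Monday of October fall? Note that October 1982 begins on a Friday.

1982-10-18

October 1982 begins on a Friday, so the first Monday is October 4 (3 days later).
The 3rd Monday is 2 weeks later: 4 + 14 = 18.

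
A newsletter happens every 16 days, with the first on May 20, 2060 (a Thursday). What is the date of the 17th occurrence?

Jan 31, 2061

The 17th occurrence is 16 intervals after the first: 16 × 16 = 256 days after May 20, 2060.
May has 31 days — 11 days to the end of May leaves 245.
Jun has 30 days (215 left).
Jul has 31 days (184 left).
Aug has 31 days (153 left).
Sep has 30 days (123 left).
Oct has 31 days (92 left).
Nov has 30 days (62 left).
Dec has 31 days (31 left).
31 days into Jan → Jan 31, 2061.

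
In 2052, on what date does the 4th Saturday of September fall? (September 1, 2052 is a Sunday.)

September 2052 begins on a Sunday, so the first Saturday is September 7 (6 days later).
The 4th Saturday is 3 weeks later: 7 + 21 = 28.

28 September 2052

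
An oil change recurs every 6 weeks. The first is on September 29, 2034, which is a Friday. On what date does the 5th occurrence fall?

The 5th occurrence is 4 intervals after the first: 4 × 42 = 168 days after September 29, 2034.
September has 30 days — 1 day to the end of September leaves 167.
October has 31 days (136 left).
November has 30 days (106 left).
December has 31 days (75 left).
January has 31 days (44 left).
February has 28 days (16 left).
16 days into March → March 16, 2035.

March 16, 2035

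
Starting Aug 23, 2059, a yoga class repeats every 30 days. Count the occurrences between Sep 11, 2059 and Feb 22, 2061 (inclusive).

Occurrences land 30·i days after Aug 23, 2059 for i = 0, 1, 2, …
Sep 11, 2059 is 19 days after the start; 19 ÷ 30 = 0 remainder 19; since the remainder is 19, round up to i = 1. First occurrence in the window: #2 on Sep 22, 2059 (1×30 = 30 days in).
Feb 22, 2061 is 549 days after the start; 549 ÷ 30 = 18 remainder 9. Last occurrence in the window: #19 on Feb 13, 2061.
Occurrences #2 through #19: 18 in total.

18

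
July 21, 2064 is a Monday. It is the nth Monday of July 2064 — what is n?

Day 21 falls in week ⌈21/7⌉ of the month.
Days 1–7 hold the 1st Monday, 8–14 the 2nd, 15–21 the 3rd, 22–28 the 4th, 29–31 the 5th.
21 is in the range for the 3rd.

3rd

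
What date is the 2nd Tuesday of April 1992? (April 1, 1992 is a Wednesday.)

1992-04-14

April 1992 begins on a Wednesday, so the first Tuesday is April 7 (6 days later).
The 2nd Tuesday is 1 weeks later: 7 + 7 = 14.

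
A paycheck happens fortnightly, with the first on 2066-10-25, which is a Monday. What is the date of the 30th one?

The 30th occurrence is 29 intervals after the first: 29 × 14 = 406 days after 2066-10-25.
October has 31 days — 6 days to the end of October leaves 400.
November has 30 days (370 left).
December has 31 days (339 left).
January has 31 days (308 left).
February has 28 days (280 left).
March has 31 days (249 left).
April has 30 days (219 left).
May has 31 days (188 left).
June has 30 days (158 left).
July has 31 days (127 left).
August has 31 days (96 left).
September has 30 days (66 left).
October has 31 days (35 left).
November has 30 days (5 left).
5 days into December → 2067-12-05.

2067-12-05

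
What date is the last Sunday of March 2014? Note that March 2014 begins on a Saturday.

March 2014 begins on a Saturday, so the first Sunday is March 2 (1 day later).
March 2014 has 31 days. Adding weeks: 2, 9, 16, 23, 30 — the last one ≤ 31 is the 30th.

2014-03-30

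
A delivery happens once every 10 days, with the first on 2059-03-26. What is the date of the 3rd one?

The 3rd occurrence is 2 intervals after the first: 2 × 10 = 20 days after 2059-03-26.
March has 31 days — 5 days to the end of March leaves 15.
15 days into April → 2059-04-15.

2059-04-15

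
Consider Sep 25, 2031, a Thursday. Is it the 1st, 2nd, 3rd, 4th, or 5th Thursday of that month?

Day 25 falls in week ⌈25/7⌉ of the month.
Days 1–7 hold the 1st Thursday, 8–14 the 2nd, 15–21 the 3rd, 22–28 the 4th, 29–31 the 5th.
25 is in the range for the 4th.

4th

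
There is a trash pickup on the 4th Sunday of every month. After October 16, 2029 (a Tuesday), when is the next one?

October 28, 2029

October 2029 starts on a Monday; its first Sunday is the 7th, so the 4th Sunday is the 28th — October 28, 2029.
October 28, 2029 is after October 16, 2029, so that is the next one.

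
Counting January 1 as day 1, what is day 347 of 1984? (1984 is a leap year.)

1984-12-12

January has 31 days (347 − 31 = 316 remain).
February has 29 days (316 − 29 = 287 remain).
March has 31 days (287 − 31 = 256 remain).
April has 30 days (256 − 30 = 226 remain).
May has 31 days (226 − 31 = 195 remain).
June has 30 days (195 − 30 = 165 remain).
July has 31 days (165 − 31 = 134 remain).
August has 31 days (134 − 31 = 103 remain).
September has 30 days (103 − 30 = 73 remain).
October has 31 days (73 − 31 = 42 remain).
November has 30 days (42 − 30 = 12 remain).
12 into December → December 12.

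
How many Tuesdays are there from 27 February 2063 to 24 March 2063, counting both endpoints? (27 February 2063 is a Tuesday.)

4

27 February 2063 is a Tuesday; the first Tuesday on or after it is 27 February 2063.
From 27 February 2063 to 24 March 2063: 1 + 24 = 25 days (rest of February, March).
25 ÷ 7 = 3 full weeks with remainder 4, so 3 more Tuesdays after the first → 4.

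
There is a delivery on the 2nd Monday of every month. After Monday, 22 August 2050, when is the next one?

August 2050 starts on a Monday; its first Monday is the 1st, so the 2nd Monday is the 8th — 8 August 2050.
That is not after 22 August 2050, so look at September 2050.
September 2050 starts on a Thursday; its first Monday is the 5th, so the 2nd Monday is the 12th — 12 September 2050.

12 September 2050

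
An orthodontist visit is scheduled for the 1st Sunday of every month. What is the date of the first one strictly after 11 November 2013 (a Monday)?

1 December 2013

November 2013 starts on a Friday, so its 1st Sunday is 3 November 2013 (2 days in).
That is not after 11 November 2013, so look at December 2013.
December 2013 starts on a Sunday, so its 1st Sunday is 1 December 2013.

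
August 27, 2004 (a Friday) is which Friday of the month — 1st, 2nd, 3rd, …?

Day 27 falls in week ⌈27/7⌉ of the month.
Days 1–7 hold the 1st Friday, 8–14 the 2nd, 15–21 the 3rd, 22–28 the 4th, 29–31 the 5th.
27 is in the range for the 4th.

4th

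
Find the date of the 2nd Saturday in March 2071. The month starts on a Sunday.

14 March 2071

March 2071 begins on a Sunday, so the first Saturday is March 7 (6 days later).
The 2nd Saturday is 1 weeks later: 7 + 7 = 14.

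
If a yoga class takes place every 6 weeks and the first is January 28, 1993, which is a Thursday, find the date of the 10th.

The 10th occurrence is 9 intervals after the first: 9 × 42 = 378 days after January 28, 1993.
January has 31 days — 3 days to the end of January leaves 375.
February has 28 days (347 left).
March has 31 days (316 left).
April has 30 days (286 left).
May has 31 days (255 left).
June has 30 days (225 left).
July has 31 days (194 left).
August has 31 days (163 left).
September has 30 days (133 left).
October has 31 days (102 left).
November has 30 days (72 left).
December has 31 days (41 left).
January has 31 days (10 left).
10 days into February → February 10, 1994.

February 10, 1994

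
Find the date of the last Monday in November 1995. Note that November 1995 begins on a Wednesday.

November 1995 begins on a Wednesday, so the first Monday is November 6 (5 days later).
November 1995 has 30 days. Adding weeks: 6, 13, 20, 27 — the last one ≤ 30 is the 27th.

27 November 1995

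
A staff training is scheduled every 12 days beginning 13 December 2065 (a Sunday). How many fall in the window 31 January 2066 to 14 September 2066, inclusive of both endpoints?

18

Occurrences land 12·i days after 13 December 2065 for i = 0, 1, 2, …
31 January 2066 is 49 days after the start; 49 ÷ 12 = 4 remainder 1; since the remainder is 1, round up to i = 5. First occurrence in the window: #6 on 11 February 2066 (5×12 = 60 days in).
14 September 2066 is 275 days after the start; 275 ÷ 12 = 22 remainder 11. Last occurrence in the window: #23 on 3 September 2066.
Occurrences #6 through #23: 18 in total.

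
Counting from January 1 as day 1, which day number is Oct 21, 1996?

Days in months before Oct: 31 + 29 + 31 + 30 + 31 + 30 + 31 + 31 + 30 = 274.
Plus 21 days into Oct → day 295.

295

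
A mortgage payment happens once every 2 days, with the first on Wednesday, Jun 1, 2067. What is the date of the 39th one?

Aug 16, 2067

The 39th occurrence is 38 intervals after the first: 38 × 2 = 76 days after Jun 1, 2067.
Jun has 30 days — 29 days to the end of Jun leaves 47.
Jul has 31 days (16 left).
16 days into Aug → Aug 16, 2067.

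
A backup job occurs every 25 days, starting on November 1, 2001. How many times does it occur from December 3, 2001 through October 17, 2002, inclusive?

13

Occurrences land 25·i days after November 1, 2001 for i = 0, 1, 2, …
December 3, 2001 is 32 days after the start; 32 ÷ 25 = 1 remainder 7; since the remainder is 7, round up to i = 2. First occurrence in the window: #3 on December 21, 2001 (2×25 = 50 days in).
October 17, 2002 is 350 days after the start; 350 ÷ 25 = 14 remainder 0. Last occurrence in the window: #15 on October 17, 2002.
Occurrences #3 through #15: 13 in total.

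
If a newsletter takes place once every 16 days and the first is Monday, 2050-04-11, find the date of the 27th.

2051-06-01

The 27th occurrence is 26 intervals after the first: 26 × 16 = 416 days after 2050-04-11.
April has 30 days — 19 days to the end of April leaves 397.
May has 31 days (366 left).
June has 30 days (336 left).
July has 31 days (305 left).
August has 31 days (274 left).
September has 30 days (244 left).
October has 31 days (213 left).
November has 30 days (183 left).
December has 31 days (152 left).
January has 31 days (121 left).
February has 28 days (93 left).
March has 31 days (62 left).
April has 30 days (32 left).
May has 31 days (1 left).
1 day into June → 2051-06-01.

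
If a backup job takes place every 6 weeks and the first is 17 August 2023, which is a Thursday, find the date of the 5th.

1 February 2024

The 5th occurrence is 4 intervals after the first: 4 × 42 = 168 days after 17 August 2023.
August has 31 days — 14 days to the end of August leaves 154.
September has 30 days (124 left).
October has 31 days (93 left).
November has 30 days (63 left).
December has 31 days (32 left).
January has 31 days (1 left).
1 day into February → 1 February 2024.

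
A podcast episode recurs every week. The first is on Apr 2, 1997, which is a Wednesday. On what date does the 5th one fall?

Apr 30, 1997

The 5th occurrence is 4 intervals after the first: 4 × 7 = 28 days after Apr 2, 1997.
28 days later is Apr 30, 1997.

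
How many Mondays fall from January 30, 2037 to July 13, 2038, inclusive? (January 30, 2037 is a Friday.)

76

January 30, 2037 is a Friday; the first Monday on or after it is February 2, 2037 (3 days later).
From February 2, 2037 to July 13, 2038: 332 + 194 = 526 days (rest of 2037, to July 13, 2038 in 2038).
526 ÷ 7 = 75 full weeks with remainder 1, so 75 more Mondays after the first → 76.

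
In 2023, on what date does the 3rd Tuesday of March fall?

March 21, 2023

March 2023 begins on a Wednesday, so the first Tuesday is March 7 (6 days later).
The 3rd Tuesday is 2 weeks later: 7 + 14 = 21.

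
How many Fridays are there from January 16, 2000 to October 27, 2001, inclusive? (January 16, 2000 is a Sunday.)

January 16, 2000 is a Sunday; the first Friday on or after it is January 21, 2000 (5 days later).
From January 21, 2000 to October 27, 2001: 345 + 300 = 645 days (rest of 2000, to October 27, 2001 in 2001).
645 ÷ 7 = 92 full weeks with remainder 1, so 92 more Fridays after the first → 93.

93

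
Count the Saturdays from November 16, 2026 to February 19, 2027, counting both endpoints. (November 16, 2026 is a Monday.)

November 16, 2026 is a Monday; the first Saturday on or after it is November 21, 2026 (5 days later).
From November 21, 2026 to February 19, 2027: 9 + 31 + 31 + 19 = 90 days (rest of November, December, January, February).
90 ÷ 7 = 12 full weeks with remainder 6, so 12 more Saturdays after the first → 13.

13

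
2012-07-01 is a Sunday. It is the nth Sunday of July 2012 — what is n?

1st

Day 1 falls in week ⌈1/7⌉ of the month.
Days 1–7 hold the 1st Sunday, 8–14 the 2nd, 15–21 the 3rd, 22–28 the 4th, 29–31 the 5th.
1 is in the range for the 1st.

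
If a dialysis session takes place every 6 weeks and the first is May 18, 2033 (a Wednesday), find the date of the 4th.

Sep 21, 2033

The 4th occurrence is 3 intervals after the first: 3 × 42 = 126 days after May 18, 2033.
May has 31 days — 13 days to the end of May leaves 113.
Jun has 30 days (83 left).
Jul has 31 days (52 left).
Aug has 31 days (21 left).
21 days into Sep → Sep 21, 2033.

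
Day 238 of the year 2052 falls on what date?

Jan has 31 days (238 − 31 = 207 remain).
Feb has 29 days (207 − 29 = 178 remain).
Mar has 31 days (178 − 31 = 147 remain).
Apr has 30 days (147 − 30 = 117 remain).
May has 31 days (117 − 31 = 86 remain).
Jun has 30 days (86 − 30 = 56 remain).
Jul has 31 days (56 − 31 = 25 remain).
25 into Aug → Aug 25.

Aug 25, 2052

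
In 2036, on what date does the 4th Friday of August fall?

August 2036 begins on a Friday, so the first Friday is August 1.
The 4th Friday is 3 weeks later: 1 + 21 = 22.

2036-08-22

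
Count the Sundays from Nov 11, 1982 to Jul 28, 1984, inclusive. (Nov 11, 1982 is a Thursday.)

89

Nov 11, 1982 is a Thursday; the first Sunday on or after it is Nov 14, 1982 (3 days later).
From Nov 14, 1982 to Jul 28, 1984: 47 + 365 + 210 = 622 days (rest of 1982, 1983, to Jul 28, 1984 in 1984).
622 ÷ 7 = 88 full weeks with remainder 6, so 88 more Sundays after the first → 89.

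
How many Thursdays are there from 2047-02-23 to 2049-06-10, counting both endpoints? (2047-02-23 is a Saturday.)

120

2047-02-23 is a Saturday; the first Thursday on or after it is 2047-02-28 (5 days later).
From 2047-02-28 to 2049-06-10: 306 + 366 + 161 = 833 days (rest of 2047, 2048, to 2049-06-10 in 2049).
833 ÷ 7 = 119 full weeks with remainder 0, so 119 more Thursdays after the first → 120.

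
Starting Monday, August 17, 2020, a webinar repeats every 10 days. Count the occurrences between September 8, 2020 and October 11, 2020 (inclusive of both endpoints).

3

Occurrences land 10·i days after August 17, 2020 for i = 0, 1, 2, …
September 8, 2020 is 22 days after the start; 22 ÷ 10 = 2 remainder 2; since the remainder is 2, round up to i = 3. First occurrence in the window: #4 on September 16, 2020 (3×10 = 30 days in).
October 11, 2020 is 55 days after the start; 55 ÷ 10 = 5 remainder 5. Last occurrence in the window: #6 on October 6, 2020.
Occurrences #4 through #6: 3 in total.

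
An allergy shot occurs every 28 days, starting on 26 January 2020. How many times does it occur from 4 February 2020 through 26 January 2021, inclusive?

Occurrences land 28·i days after 26 January 2020 for i = 0, 1, 2, …
4 February 2020 is 9 days after the start; 9 ÷ 28 = 0 remainder 9; since the remainder is 9, round up to i = 1. First occurrence in the window: #2 on 23 February 2020 (1×28 = 28 days in).
26 January 2021 is 366 days after the start; 366 ÷ 28 = 13 remainder 2. Last occurrence in the window: #14 on 24 January 2021.
Occurrences #2 through #14: 13 in total.

13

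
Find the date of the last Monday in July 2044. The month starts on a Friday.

July 2044 begins on a Friday, so the first Monday is July 4 (3 days later).
July 2044 has 31 days. Adding weeks: 4, 11, 18, 25 — the last one ≤ 31 is the 25th.

July 25, 2044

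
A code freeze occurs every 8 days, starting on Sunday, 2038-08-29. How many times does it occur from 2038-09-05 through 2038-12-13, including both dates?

13

Occurrences land 8·i days after 2038-08-29 for i = 0, 1, 2, …
2038-09-05 is 7 days after the start; 7 ÷ 8 = 0 remainder 7; since the remainder is 7, round up to i = 1. First occurrence in the window: #2 on 2038-09-06 (1×8 = 8 days in).
2038-12-13 is 106 days after the start; 106 ÷ 8 = 13 remainder 2. Last occurrence in the window: #14 on 2038-12-11.
Occurrences #2 through #14: 13 in total.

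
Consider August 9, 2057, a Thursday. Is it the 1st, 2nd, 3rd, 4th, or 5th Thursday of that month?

Day 9 falls in week ⌈9/7⌉ of the month.
Days 1–7 hold the 1st Thursday, 8–14 the 2nd, 15–21 the 3rd, 22–28 the 4th, 29–31 the 5th.
9 is in the range for the 2nd.

2nd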